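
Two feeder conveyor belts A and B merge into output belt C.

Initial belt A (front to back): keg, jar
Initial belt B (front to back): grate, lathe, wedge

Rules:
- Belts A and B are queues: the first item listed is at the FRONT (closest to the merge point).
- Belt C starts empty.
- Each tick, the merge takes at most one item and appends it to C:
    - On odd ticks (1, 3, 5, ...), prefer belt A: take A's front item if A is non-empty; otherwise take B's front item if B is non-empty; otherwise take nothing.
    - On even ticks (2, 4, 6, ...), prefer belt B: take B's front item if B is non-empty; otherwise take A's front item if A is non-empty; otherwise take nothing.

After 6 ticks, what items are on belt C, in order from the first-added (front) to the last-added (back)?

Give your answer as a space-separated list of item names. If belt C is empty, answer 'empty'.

Tick 1: prefer A, take keg from A; A=[jar] B=[grate,lathe,wedge] C=[keg]
Tick 2: prefer B, take grate from B; A=[jar] B=[lathe,wedge] C=[keg,grate]
Tick 3: prefer A, take jar from A; A=[-] B=[lathe,wedge] C=[keg,grate,jar]
Tick 4: prefer B, take lathe from B; A=[-] B=[wedge] C=[keg,grate,jar,lathe]
Tick 5: prefer A, take wedge from B; A=[-] B=[-] C=[keg,grate,jar,lathe,wedge]
Tick 6: prefer B, both empty, nothing taken; A=[-] B=[-] C=[keg,grate,jar,lathe,wedge]

Answer: keg grate jar lathe wedge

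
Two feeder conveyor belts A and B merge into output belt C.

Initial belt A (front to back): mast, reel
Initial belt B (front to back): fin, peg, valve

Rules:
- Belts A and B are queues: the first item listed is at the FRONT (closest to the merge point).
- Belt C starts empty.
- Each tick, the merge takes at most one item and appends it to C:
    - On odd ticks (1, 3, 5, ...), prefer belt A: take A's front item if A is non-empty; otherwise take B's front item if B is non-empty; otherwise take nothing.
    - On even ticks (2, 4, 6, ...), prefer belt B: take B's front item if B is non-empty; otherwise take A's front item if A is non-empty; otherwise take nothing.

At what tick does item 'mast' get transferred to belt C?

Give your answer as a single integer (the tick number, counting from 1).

Tick 1: prefer A, take mast from A; A=[reel] B=[fin,peg,valve] C=[mast]

Answer: 1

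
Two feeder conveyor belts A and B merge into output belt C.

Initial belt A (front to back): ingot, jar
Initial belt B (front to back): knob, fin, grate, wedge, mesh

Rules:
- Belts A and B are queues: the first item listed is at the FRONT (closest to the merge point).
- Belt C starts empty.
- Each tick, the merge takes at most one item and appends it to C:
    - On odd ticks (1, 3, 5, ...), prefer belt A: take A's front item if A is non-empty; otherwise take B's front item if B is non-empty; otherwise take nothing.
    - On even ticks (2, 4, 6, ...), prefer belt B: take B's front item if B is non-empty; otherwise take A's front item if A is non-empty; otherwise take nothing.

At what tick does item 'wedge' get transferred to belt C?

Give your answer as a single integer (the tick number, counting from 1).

Tick 1: prefer A, take ingot from A; A=[jar] B=[knob,fin,grate,wedge,mesh] C=[ingot]
Tick 2: prefer B, take knob from B; A=[jar] B=[fin,grate,wedge,mesh] C=[ingot,knob]
Tick 3: prefer A, take jar from A; A=[-] B=[fin,grate,wedge,mesh] C=[ingot,knob,jar]
Tick 4: prefer B, take fin from B; A=[-] B=[grate,wedge,mesh] C=[ingot,knob,jar,fin]
Tick 5: prefer A, take grate from B; A=[-] B=[wedge,mesh] C=[ingot,knob,jar,fin,grate]
Tick 6: prefer B, take wedge from B; A=[-] B=[mesh] C=[ingot,knob,jar,fin,grate,wedge]

Answer: 6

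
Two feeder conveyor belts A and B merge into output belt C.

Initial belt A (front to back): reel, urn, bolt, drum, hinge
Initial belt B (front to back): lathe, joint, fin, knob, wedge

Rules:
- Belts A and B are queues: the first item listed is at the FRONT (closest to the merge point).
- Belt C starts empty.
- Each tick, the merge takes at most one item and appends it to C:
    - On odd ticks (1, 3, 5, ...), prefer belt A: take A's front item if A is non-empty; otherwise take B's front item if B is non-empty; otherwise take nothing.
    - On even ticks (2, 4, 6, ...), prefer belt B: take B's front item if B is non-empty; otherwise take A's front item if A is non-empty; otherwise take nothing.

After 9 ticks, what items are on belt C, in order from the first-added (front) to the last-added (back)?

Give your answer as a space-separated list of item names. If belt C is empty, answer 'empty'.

Answer: reel lathe urn joint bolt fin drum knob hinge

Derivation:
Tick 1: prefer A, take reel from A; A=[urn,bolt,drum,hinge] B=[lathe,joint,fin,knob,wedge] C=[reel]
Tick 2: prefer B, take lathe from B; A=[urn,bolt,drum,hinge] B=[joint,fin,knob,wedge] C=[reel,lathe]
Tick 3: prefer A, take urn from A; A=[bolt,drum,hinge] B=[joint,fin,knob,wedge] C=[reel,lathe,urn]
Tick 4: prefer B, take joint from B; A=[bolt,drum,hinge] B=[fin,knob,wedge] C=[reel,lathe,urn,joint]
Tick 5: prefer A, take bolt from A; A=[drum,hinge] B=[fin,knob,wedge] C=[reel,lathe,urn,joint,bolt]
Tick 6: prefer B, take fin from B; A=[drum,hinge] B=[knob,wedge] C=[reel,lathe,urn,joint,bolt,fin]
Tick 7: prefer A, take drum from A; A=[hinge] B=[knob,wedge] C=[reel,lathe,urn,joint,bolt,fin,drum]
Tick 8: prefer B, take knob from B; A=[hinge] B=[wedge] C=[reel,lathe,urn,joint,bolt,fin,drum,knob]
Tick 9: prefer A, take hinge from A; A=[-] B=[wedge] C=[reel,lathe,urn,joint,bolt,fin,drum,knob,hinge]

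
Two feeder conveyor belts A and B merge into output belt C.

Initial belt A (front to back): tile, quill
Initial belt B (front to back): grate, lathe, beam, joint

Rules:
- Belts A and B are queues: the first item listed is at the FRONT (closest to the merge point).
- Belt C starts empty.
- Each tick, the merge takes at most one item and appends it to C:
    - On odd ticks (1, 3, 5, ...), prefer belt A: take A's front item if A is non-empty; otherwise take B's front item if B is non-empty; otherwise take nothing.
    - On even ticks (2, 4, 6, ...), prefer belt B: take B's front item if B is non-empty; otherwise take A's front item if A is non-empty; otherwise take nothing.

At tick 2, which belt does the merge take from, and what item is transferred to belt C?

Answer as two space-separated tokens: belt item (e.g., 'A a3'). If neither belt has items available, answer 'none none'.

Tick 1: prefer A, take tile from A; A=[quill] B=[grate,lathe,beam,joint] C=[tile]
Tick 2: prefer B, take grate from B; A=[quill] B=[lathe,beam,joint] C=[tile,grate]

Answer: B grate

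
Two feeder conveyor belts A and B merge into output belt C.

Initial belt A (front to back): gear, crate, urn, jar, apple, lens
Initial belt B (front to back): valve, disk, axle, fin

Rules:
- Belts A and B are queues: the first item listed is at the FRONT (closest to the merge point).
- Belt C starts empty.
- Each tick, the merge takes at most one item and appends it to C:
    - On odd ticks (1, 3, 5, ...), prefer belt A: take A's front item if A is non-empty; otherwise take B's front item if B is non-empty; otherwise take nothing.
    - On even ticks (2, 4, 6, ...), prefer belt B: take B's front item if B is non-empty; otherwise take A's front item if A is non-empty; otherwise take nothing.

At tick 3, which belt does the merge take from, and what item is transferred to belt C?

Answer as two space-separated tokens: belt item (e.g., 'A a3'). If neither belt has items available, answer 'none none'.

Answer: A crate

Derivation:
Tick 1: prefer A, take gear from A; A=[crate,urn,jar,apple,lens] B=[valve,disk,axle,fin] C=[gear]
Tick 2: prefer B, take valve from B; A=[crate,urn,jar,apple,lens] B=[disk,axle,fin] C=[gear,valve]
Tick 3: prefer A, take crate from A; A=[urn,jar,apple,lens] B=[disk,axle,fin] C=[gear,valve,crate]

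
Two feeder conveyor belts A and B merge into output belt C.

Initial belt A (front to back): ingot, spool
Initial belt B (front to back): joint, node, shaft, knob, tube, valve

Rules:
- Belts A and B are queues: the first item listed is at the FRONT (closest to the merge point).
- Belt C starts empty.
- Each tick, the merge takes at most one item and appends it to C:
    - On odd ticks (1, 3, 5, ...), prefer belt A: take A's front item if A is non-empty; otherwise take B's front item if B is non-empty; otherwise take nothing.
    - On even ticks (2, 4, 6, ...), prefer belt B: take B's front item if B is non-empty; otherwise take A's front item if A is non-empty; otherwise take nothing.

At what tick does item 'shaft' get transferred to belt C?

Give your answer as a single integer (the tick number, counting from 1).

Tick 1: prefer A, take ingot from A; A=[spool] B=[joint,node,shaft,knob,tube,valve] C=[ingot]
Tick 2: prefer B, take joint from B; A=[spool] B=[node,shaft,knob,tube,valve] C=[ingot,joint]
Tick 3: prefer A, take spool from A; A=[-] B=[node,shaft,knob,tube,valve] C=[ingot,joint,spool]
Tick 4: prefer B, take node from B; A=[-] B=[shaft,knob,tube,valve] C=[ingot,joint,spool,node]
Tick 5: prefer A, take shaft from B; A=[-] B=[knob,tube,valve] C=[ingot,joint,spool,node,shaft]

Answer: 5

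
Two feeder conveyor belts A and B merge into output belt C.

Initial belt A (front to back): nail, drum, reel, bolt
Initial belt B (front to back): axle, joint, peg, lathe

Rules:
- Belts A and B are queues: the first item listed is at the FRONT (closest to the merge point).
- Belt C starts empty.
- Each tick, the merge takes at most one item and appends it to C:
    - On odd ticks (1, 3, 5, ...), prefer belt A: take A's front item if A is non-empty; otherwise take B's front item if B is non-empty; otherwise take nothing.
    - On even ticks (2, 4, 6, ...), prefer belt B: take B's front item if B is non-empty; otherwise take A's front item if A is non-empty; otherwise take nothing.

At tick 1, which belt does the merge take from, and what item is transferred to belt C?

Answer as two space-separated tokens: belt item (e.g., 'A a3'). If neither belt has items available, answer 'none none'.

Answer: A nail

Derivation:
Tick 1: prefer A, take nail from A; A=[drum,reel,bolt] B=[axle,joint,peg,lathe] C=[nail]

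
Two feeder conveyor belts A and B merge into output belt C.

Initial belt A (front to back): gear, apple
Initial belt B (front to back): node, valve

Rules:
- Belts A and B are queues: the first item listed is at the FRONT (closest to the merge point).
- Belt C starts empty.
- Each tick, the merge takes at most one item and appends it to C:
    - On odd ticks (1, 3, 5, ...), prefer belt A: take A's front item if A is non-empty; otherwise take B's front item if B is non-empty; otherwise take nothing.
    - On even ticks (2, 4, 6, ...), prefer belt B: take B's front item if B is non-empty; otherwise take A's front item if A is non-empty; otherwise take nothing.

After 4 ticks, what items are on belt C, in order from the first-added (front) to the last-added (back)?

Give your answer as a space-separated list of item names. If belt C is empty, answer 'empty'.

Tick 1: prefer A, take gear from A; A=[apple] B=[node,valve] C=[gear]
Tick 2: prefer B, take node from B; A=[apple] B=[valve] C=[gear,node]
Tick 3: prefer A, take apple from A; A=[-] B=[valve] C=[gear,node,apple]
Tick 4: prefer B, take valve from B; A=[-] B=[-] C=[gear,node,apple,valve]

Answer: gear node apple valve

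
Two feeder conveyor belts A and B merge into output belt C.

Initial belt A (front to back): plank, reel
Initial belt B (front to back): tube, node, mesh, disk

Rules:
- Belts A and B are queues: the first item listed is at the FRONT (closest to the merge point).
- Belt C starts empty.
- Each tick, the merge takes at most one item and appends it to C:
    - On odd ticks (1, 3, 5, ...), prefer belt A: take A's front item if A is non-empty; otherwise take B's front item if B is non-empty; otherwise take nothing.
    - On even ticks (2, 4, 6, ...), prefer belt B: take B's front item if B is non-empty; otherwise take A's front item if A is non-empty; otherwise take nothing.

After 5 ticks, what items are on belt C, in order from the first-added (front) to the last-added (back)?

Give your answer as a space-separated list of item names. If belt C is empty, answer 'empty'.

Tick 1: prefer A, take plank from A; A=[reel] B=[tube,node,mesh,disk] C=[plank]
Tick 2: prefer B, take tube from B; A=[reel] B=[node,mesh,disk] C=[plank,tube]
Tick 3: prefer A, take reel from A; A=[-] B=[node,mesh,disk] C=[plank,tube,reel]
Tick 4: prefer B, take node from B; A=[-] B=[mesh,disk] C=[plank,tube,reel,node]
Tick 5: prefer A, take mesh from B; A=[-] B=[disk] C=[plank,tube,reel,node,mesh]

Answer: plank tube reel node mesh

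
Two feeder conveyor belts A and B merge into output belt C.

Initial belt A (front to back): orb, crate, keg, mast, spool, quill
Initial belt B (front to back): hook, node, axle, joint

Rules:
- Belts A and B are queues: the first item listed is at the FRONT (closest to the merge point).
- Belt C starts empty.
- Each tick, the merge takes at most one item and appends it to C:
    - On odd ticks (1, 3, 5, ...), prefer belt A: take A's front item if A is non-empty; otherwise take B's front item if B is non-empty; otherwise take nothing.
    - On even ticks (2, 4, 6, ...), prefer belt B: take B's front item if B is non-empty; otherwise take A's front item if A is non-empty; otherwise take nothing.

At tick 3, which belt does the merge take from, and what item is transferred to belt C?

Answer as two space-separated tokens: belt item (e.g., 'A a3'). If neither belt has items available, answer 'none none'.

Answer: A crate

Derivation:
Tick 1: prefer A, take orb from A; A=[crate,keg,mast,spool,quill] B=[hook,node,axle,joint] C=[orb]
Tick 2: prefer B, take hook from B; A=[crate,keg,mast,spool,quill] B=[node,axle,joint] C=[orb,hook]
Tick 3: prefer A, take crate from A; A=[keg,mast,spool,quill] B=[node,axle,joint] C=[orb,hook,crate]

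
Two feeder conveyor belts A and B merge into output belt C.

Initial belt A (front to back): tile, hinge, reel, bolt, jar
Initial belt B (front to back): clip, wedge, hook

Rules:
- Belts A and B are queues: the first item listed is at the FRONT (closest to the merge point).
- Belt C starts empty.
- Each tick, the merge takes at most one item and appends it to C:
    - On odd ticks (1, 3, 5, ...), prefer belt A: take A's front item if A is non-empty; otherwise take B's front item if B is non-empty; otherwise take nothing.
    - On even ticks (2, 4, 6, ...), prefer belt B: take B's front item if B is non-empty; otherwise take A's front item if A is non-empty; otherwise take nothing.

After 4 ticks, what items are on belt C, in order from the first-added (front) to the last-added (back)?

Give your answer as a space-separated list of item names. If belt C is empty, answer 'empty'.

Tick 1: prefer A, take tile from A; A=[hinge,reel,bolt,jar] B=[clip,wedge,hook] C=[tile]
Tick 2: prefer B, take clip from B; A=[hinge,reel,bolt,jar] B=[wedge,hook] C=[tile,clip]
Tick 3: prefer A, take hinge from A; A=[reel,bolt,jar] B=[wedge,hook] C=[tile,clip,hinge]
Tick 4: prefer B, take wedge from B; A=[reel,bolt,jar] B=[hook] C=[tile,clip,hinge,wedge]

Answer: tile clip hinge wedge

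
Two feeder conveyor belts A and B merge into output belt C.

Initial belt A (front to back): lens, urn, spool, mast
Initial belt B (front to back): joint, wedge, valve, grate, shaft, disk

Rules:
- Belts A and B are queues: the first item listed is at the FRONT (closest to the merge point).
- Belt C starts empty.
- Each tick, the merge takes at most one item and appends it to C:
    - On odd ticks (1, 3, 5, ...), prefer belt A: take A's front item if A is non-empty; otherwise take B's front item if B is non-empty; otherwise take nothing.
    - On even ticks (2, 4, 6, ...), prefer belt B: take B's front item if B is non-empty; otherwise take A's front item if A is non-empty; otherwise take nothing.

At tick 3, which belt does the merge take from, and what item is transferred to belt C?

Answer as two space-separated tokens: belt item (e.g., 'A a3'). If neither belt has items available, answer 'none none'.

Answer: A urn

Derivation:
Tick 1: prefer A, take lens from A; A=[urn,spool,mast] B=[joint,wedge,valve,grate,shaft,disk] C=[lens]
Tick 2: prefer B, take joint from B; A=[urn,spool,mast] B=[wedge,valve,grate,shaft,disk] C=[lens,joint]
Tick 3: prefer A, take urn from A; A=[spool,mast] B=[wedge,valve,grate,shaft,disk] C=[lens,joint,urn]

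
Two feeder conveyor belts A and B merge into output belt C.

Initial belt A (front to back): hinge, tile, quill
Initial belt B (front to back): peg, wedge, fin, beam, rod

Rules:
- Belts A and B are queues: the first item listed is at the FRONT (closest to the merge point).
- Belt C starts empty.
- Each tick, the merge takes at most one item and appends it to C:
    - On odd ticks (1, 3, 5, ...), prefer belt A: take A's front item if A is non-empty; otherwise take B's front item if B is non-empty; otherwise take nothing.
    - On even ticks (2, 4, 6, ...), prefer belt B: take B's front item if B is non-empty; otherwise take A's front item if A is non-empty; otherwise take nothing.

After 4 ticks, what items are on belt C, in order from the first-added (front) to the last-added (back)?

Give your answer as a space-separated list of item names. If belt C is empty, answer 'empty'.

Tick 1: prefer A, take hinge from A; A=[tile,quill] B=[peg,wedge,fin,beam,rod] C=[hinge]
Tick 2: prefer B, take peg from B; A=[tile,quill] B=[wedge,fin,beam,rod] C=[hinge,peg]
Tick 3: prefer A, take tile from A; A=[quill] B=[wedge,fin,beam,rod] C=[hinge,peg,tile]
Tick 4: prefer B, take wedge from B; A=[quill] B=[fin,beam,rod] C=[hinge,peg,tile,wedge]

Answer: hinge peg tile wedge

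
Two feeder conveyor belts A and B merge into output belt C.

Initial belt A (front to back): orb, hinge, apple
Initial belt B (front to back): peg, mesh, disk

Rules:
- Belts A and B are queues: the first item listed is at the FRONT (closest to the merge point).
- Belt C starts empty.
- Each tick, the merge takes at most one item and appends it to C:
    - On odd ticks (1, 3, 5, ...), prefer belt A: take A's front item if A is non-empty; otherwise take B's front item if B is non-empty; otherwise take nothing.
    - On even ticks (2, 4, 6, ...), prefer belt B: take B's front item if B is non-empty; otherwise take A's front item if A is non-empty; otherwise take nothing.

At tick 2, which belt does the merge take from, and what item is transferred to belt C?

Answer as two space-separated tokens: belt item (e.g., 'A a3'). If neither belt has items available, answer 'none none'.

Tick 1: prefer A, take orb from A; A=[hinge,apple] B=[peg,mesh,disk] C=[orb]
Tick 2: prefer B, take peg from B; A=[hinge,apple] B=[mesh,disk] C=[orb,peg]

Answer: B peg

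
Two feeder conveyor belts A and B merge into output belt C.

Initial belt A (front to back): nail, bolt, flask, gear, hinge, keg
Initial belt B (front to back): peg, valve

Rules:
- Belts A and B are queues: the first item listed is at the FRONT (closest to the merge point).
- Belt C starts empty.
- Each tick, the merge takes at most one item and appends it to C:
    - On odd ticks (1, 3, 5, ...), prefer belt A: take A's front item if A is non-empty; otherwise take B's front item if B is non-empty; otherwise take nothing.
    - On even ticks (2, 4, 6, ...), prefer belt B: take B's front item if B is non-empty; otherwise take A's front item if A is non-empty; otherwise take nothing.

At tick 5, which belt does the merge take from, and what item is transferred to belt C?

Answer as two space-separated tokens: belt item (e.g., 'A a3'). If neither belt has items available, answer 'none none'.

Tick 1: prefer A, take nail from A; A=[bolt,flask,gear,hinge,keg] B=[peg,valve] C=[nail]
Tick 2: prefer B, take peg from B; A=[bolt,flask,gear,hinge,keg] B=[valve] C=[nail,peg]
Tick 3: prefer A, take bolt from A; A=[flask,gear,hinge,keg] B=[valve] C=[nail,peg,bolt]
Tick 4: prefer B, take valve from B; A=[flask,gear,hinge,keg] B=[-] C=[nail,peg,bolt,valve]
Tick 5: prefer A, take flask from A; A=[gear,hinge,keg] B=[-] C=[nail,peg,bolt,valve,flask]

Answer: A flask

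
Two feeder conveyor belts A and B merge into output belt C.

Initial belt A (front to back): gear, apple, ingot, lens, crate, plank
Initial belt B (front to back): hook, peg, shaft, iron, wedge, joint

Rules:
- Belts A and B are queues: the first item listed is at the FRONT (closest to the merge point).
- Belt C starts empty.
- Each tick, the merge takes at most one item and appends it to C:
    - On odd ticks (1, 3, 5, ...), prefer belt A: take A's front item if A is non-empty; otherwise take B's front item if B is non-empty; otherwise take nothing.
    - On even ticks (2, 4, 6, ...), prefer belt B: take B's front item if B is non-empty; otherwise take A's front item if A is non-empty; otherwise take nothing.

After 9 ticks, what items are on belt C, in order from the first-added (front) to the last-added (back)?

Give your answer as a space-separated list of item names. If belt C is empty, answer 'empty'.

Answer: gear hook apple peg ingot shaft lens iron crate

Derivation:
Tick 1: prefer A, take gear from A; A=[apple,ingot,lens,crate,plank] B=[hook,peg,shaft,iron,wedge,joint] C=[gear]
Tick 2: prefer B, take hook from B; A=[apple,ingot,lens,crate,plank] B=[peg,shaft,iron,wedge,joint] C=[gear,hook]
Tick 3: prefer A, take apple from A; A=[ingot,lens,crate,plank] B=[peg,shaft,iron,wedge,joint] C=[gear,hook,apple]
Tick 4: prefer B, take peg from B; A=[ingot,lens,crate,plank] B=[shaft,iron,wedge,joint] C=[gear,hook,apple,peg]
Tick 5: prefer A, take ingot from A; A=[lens,crate,plank] B=[shaft,iron,wedge,joint] C=[gear,hook,apple,peg,ingot]
Tick 6: prefer B, take shaft from B; A=[lens,crate,plank] B=[iron,wedge,joint] C=[gear,hook,apple,peg,ingot,shaft]
Tick 7: prefer A, take lens from A; A=[crate,plank] B=[iron,wedge,joint] C=[gear,hook,apple,peg,ingot,shaft,lens]
Tick 8: prefer B, take iron from B; A=[crate,plank] B=[wedge,joint] C=[gear,hook,apple,peg,ingot,shaft,lens,iron]
Tick 9: prefer A, take crate from A; A=[plank] B=[wedge,joint] C=[gear,hook,apple,peg,ingot,shaft,lens,iron,crate]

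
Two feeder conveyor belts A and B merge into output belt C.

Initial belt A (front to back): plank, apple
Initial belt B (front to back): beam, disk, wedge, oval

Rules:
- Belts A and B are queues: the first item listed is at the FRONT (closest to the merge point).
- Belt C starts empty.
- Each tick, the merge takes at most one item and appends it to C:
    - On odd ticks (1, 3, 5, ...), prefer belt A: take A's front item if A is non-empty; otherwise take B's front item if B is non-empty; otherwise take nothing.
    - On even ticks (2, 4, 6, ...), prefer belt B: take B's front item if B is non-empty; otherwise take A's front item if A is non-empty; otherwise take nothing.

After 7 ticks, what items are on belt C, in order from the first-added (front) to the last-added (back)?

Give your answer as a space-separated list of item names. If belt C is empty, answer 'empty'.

Answer: plank beam apple disk wedge oval

Derivation:
Tick 1: prefer A, take plank from A; A=[apple] B=[beam,disk,wedge,oval] C=[plank]
Tick 2: prefer B, take beam from B; A=[apple] B=[disk,wedge,oval] C=[plank,beam]
Tick 3: prefer A, take apple from A; A=[-] B=[disk,wedge,oval] C=[plank,beam,apple]
Tick 4: prefer B, take disk from B; A=[-] B=[wedge,oval] C=[plank,beam,apple,disk]
Tick 5: prefer A, take wedge from B; A=[-] B=[oval] C=[plank,beam,apple,disk,wedge]
Tick 6: prefer B, take oval from B; A=[-] B=[-] C=[plank,beam,apple,disk,wedge,oval]
Tick 7: prefer A, both empty, nothing taken; A=[-] B=[-] C=[plank,beam,apple,disk,wedge,oval]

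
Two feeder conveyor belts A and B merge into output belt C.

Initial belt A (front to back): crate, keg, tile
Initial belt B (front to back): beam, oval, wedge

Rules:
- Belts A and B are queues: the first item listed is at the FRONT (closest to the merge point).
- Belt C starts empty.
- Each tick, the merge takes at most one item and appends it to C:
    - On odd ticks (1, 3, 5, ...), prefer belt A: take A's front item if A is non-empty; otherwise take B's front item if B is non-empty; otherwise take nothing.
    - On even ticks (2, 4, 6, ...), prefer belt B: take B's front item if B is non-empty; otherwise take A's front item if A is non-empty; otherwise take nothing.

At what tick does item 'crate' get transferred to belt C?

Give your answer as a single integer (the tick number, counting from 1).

Answer: 1

Derivation:
Tick 1: prefer A, take crate from A; A=[keg,tile] B=[beam,oval,wedge] C=[crate]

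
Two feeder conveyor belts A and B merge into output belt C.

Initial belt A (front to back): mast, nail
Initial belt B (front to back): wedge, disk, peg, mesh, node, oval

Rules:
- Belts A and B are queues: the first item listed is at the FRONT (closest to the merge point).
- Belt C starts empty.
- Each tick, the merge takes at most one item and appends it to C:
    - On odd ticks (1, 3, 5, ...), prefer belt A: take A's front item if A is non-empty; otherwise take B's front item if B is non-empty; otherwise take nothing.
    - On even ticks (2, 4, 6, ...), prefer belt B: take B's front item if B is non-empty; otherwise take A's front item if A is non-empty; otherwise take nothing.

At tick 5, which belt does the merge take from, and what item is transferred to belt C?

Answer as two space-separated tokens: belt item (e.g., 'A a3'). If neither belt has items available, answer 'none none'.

Tick 1: prefer A, take mast from A; A=[nail] B=[wedge,disk,peg,mesh,node,oval] C=[mast]
Tick 2: prefer B, take wedge from B; A=[nail] B=[disk,peg,mesh,node,oval] C=[mast,wedge]
Tick 3: prefer A, take nail from A; A=[-] B=[disk,peg,mesh,node,oval] C=[mast,wedge,nail]
Tick 4: prefer B, take disk from B; A=[-] B=[peg,mesh,node,oval] C=[mast,wedge,nail,disk]
Tick 5: prefer A, take peg from B; A=[-] B=[mesh,node,oval] C=[mast,wedge,nail,disk,peg]

Answer: B peg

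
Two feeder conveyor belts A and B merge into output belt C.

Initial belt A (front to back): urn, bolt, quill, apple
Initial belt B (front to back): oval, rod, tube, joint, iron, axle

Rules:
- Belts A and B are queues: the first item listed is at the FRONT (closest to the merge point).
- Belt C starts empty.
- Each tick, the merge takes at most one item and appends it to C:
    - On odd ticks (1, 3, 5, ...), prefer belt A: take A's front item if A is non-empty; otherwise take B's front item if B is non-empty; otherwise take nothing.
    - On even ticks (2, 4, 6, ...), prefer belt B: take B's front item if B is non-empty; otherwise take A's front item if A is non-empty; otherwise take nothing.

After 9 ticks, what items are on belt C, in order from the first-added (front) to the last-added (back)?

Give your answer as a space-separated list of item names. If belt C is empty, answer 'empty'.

Tick 1: prefer A, take urn from A; A=[bolt,quill,apple] B=[oval,rod,tube,joint,iron,axle] C=[urn]
Tick 2: prefer B, take oval from B; A=[bolt,quill,apple] B=[rod,tube,joint,iron,axle] C=[urn,oval]
Tick 3: prefer A, take bolt from A; A=[quill,apple] B=[rod,tube,joint,iron,axle] C=[urn,oval,bolt]
Tick 4: prefer B, take rod from B; A=[quill,apple] B=[tube,joint,iron,axle] C=[urn,oval,bolt,rod]
Tick 5: prefer A, take quill from A; A=[apple] B=[tube,joint,iron,axle] C=[urn,oval,bolt,rod,quill]
Tick 6: prefer B, take tube from B; A=[apple] B=[joint,iron,axle] C=[urn,oval,bolt,rod,quill,tube]
Tick 7: prefer A, take apple from A; A=[-] B=[joint,iron,axle] C=[urn,oval,bolt,rod,quill,tube,apple]
Tick 8: prefer B, take joint from B; A=[-] B=[iron,axle] C=[urn,oval,bolt,rod,quill,tube,apple,joint]
Tick 9: prefer A, take iron from B; A=[-] B=[axle] C=[urn,oval,bolt,rod,quill,tube,apple,joint,iron]

Answer: urn oval bolt rod quill tube apple joint iron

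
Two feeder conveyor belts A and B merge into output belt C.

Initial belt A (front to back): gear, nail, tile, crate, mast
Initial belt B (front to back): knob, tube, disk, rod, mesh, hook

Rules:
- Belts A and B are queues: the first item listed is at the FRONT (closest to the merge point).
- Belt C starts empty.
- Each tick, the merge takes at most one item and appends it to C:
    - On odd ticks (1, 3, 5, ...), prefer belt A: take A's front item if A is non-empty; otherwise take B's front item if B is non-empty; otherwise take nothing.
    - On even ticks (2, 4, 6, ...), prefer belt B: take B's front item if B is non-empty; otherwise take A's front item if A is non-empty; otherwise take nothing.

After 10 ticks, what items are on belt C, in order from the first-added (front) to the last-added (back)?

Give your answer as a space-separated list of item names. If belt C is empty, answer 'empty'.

Tick 1: prefer A, take gear from A; A=[nail,tile,crate,mast] B=[knob,tube,disk,rod,mesh,hook] C=[gear]
Tick 2: prefer B, take knob from B; A=[nail,tile,crate,mast] B=[tube,disk,rod,mesh,hook] C=[gear,knob]
Tick 3: prefer A, take nail from A; A=[tile,crate,mast] B=[tube,disk,rod,mesh,hook] C=[gear,knob,nail]
Tick 4: prefer B, take tube from B; A=[tile,crate,mast] B=[disk,rod,mesh,hook] C=[gear,knob,nail,tube]
Tick 5: prefer A, take tile from A; A=[crate,mast] B=[disk,rod,mesh,hook] C=[gear,knob,nail,tube,tile]
Tick 6: prefer B, take disk from B; A=[crate,mast] B=[rod,mesh,hook] C=[gear,knob,nail,tube,tile,disk]
Tick 7: prefer A, take crate from A; A=[mast] B=[rod,mesh,hook] C=[gear,knob,nail,tube,tile,disk,crate]
Tick 8: prefer B, take rod from B; A=[mast] B=[mesh,hook] C=[gear,knob,nail,tube,tile,disk,crate,rod]
Tick 9: prefer A, take mast from A; A=[-] B=[mesh,hook] C=[gear,knob,nail,tube,tile,disk,crate,rod,mast]
Tick 10: prefer B, take mesh from B; A=[-] B=[hook] C=[gear,knob,nail,tube,tile,disk,crate,rod,mast,mesh]

Answer: gear knob nail tube tile disk crate rod mast mesh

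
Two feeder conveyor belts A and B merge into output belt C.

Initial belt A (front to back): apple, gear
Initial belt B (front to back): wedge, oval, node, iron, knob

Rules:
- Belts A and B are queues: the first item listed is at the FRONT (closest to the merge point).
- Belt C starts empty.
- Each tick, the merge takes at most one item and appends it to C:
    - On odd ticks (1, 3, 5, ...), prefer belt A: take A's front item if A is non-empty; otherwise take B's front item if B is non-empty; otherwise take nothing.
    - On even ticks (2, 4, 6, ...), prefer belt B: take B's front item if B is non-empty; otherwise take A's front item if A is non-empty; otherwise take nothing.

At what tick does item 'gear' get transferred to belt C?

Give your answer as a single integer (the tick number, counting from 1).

Tick 1: prefer A, take apple from A; A=[gear] B=[wedge,oval,node,iron,knob] C=[apple]
Tick 2: prefer B, take wedge from B; A=[gear] B=[oval,node,iron,knob] C=[apple,wedge]
Tick 3: prefer A, take gear from A; A=[-] B=[oval,node,iron,knob] C=[apple,wedge,gear]

Answer: 3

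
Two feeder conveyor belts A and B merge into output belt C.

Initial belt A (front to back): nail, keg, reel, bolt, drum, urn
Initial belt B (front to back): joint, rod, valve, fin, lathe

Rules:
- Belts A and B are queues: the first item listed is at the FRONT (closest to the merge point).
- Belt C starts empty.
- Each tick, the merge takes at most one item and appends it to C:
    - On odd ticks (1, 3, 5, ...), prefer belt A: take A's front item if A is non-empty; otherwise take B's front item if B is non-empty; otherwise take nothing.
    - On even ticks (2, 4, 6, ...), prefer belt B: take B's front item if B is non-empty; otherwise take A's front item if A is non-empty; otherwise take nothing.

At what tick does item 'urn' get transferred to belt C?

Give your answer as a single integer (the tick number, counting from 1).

Answer: 11

Derivation:
Tick 1: prefer A, take nail from A; A=[keg,reel,bolt,drum,urn] B=[joint,rod,valve,fin,lathe] C=[nail]
Tick 2: prefer B, take joint from B; A=[keg,reel,bolt,drum,urn] B=[rod,valve,fin,lathe] C=[nail,joint]
Tick 3: prefer A, take keg from A; A=[reel,bolt,drum,urn] B=[rod,valve,fin,lathe] C=[nail,joint,keg]
Tick 4: prefer B, take rod from B; A=[reel,bolt,drum,urn] B=[valve,fin,lathe] C=[nail,joint,keg,rod]
Tick 5: prefer A, take reel from A; A=[bolt,drum,urn] B=[valve,fin,lathe] C=[nail,joint,keg,rod,reel]
Tick 6: prefer B, take valve from B; A=[bolt,drum,urn] B=[fin,lathe] C=[nail,joint,keg,rod,reel,valve]
Tick 7: prefer A, take bolt from A; A=[drum,urn] B=[fin,lathe] C=[nail,joint,keg,rod,reel,valve,bolt]
Tick 8: prefer B, take fin from B; A=[drum,urn] B=[lathe] C=[nail,joint,keg,rod,reel,valve,bolt,fin]
Tick 9: prefer A, take drum from A; A=[urn] B=[lathe] C=[nail,joint,keg,rod,reel,valve,bolt,fin,drum]
Tick 10: prefer B, take lathe from B; A=[urn] B=[-] C=[nail,joint,keg,rod,reel,valve,bolt,fin,drum,lathe]
Tick 11: prefer A, take urn from A; A=[-] B=[-] C=[nail,joint,keg,rod,reel,valve,bolt,fin,drum,lathe,urn]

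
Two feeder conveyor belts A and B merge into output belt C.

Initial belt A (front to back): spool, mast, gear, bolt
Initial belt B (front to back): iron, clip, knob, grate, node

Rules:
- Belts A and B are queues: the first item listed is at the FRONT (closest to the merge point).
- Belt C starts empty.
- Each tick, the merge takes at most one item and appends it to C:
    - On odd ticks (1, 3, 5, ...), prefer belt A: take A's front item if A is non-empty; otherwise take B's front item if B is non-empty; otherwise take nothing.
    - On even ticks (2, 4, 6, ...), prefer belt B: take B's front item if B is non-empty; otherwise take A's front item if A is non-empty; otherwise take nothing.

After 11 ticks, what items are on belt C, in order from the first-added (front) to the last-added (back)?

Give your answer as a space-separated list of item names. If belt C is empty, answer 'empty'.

Answer: spool iron mast clip gear knob bolt grate node

Derivation:
Tick 1: prefer A, take spool from A; A=[mast,gear,bolt] B=[iron,clip,knob,grate,node] C=[spool]
Tick 2: prefer B, take iron from B; A=[mast,gear,bolt] B=[clip,knob,grate,node] C=[spool,iron]
Tick 3: prefer A, take mast from A; A=[gear,bolt] B=[clip,knob,grate,node] C=[spool,iron,mast]
Tick 4: prefer B, take clip from B; A=[gear,bolt] B=[knob,grate,node] C=[spool,iron,mast,clip]
Tick 5: prefer A, take gear from A; A=[bolt] B=[knob,grate,node] C=[spool,iron,mast,clip,gear]
Tick 6: prefer B, take knob from B; A=[bolt] B=[grate,node] C=[spool,iron,mast,clip,gear,knob]
Tick 7: prefer A, take bolt from A; A=[-] B=[grate,node] C=[spool,iron,mast,clip,gear,knob,bolt]
Tick 8: prefer B, take grate from B; A=[-] B=[node] C=[spool,iron,mast,clip,gear,knob,bolt,grate]
Tick 9: prefer A, take node from B; A=[-] B=[-] C=[spool,iron,mast,clip,gear,knob,bolt,grate,node]
Tick 10: prefer B, both empty, nothing taken; A=[-] B=[-] C=[spool,iron,mast,clip,gear,knob,bolt,grate,node]
Tick 11: prefer A, both empty, nothing taken; A=[-] B=[-] C=[spool,iron,mast,clip,gear,knob,bolt,grate,node]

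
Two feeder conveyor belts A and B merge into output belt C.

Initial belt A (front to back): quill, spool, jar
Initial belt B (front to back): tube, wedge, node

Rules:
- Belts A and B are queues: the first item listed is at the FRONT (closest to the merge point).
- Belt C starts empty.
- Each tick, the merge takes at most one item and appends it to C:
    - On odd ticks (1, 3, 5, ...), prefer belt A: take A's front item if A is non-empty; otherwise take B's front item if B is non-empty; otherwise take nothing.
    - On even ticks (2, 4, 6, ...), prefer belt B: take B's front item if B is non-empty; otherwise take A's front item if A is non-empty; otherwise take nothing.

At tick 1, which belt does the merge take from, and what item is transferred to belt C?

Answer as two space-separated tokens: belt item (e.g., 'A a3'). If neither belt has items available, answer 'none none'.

Answer: A quill

Derivation:
Tick 1: prefer A, take quill from A; A=[spool,jar] B=[tube,wedge,node] C=[quill]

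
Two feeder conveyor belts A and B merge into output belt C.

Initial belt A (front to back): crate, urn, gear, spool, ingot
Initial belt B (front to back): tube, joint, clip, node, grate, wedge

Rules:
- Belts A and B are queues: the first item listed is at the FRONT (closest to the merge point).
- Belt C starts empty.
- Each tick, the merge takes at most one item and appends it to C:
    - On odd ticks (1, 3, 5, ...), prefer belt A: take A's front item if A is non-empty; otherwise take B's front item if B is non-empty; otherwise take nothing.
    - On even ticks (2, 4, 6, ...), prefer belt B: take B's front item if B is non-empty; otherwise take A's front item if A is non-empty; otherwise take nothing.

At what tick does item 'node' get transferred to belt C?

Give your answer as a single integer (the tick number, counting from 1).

Answer: 8

Derivation:
Tick 1: prefer A, take crate from A; A=[urn,gear,spool,ingot] B=[tube,joint,clip,node,grate,wedge] C=[crate]
Tick 2: prefer B, take tube from B; A=[urn,gear,spool,ingot] B=[joint,clip,node,grate,wedge] C=[crate,tube]
Tick 3: prefer A, take urn from A; A=[gear,spool,ingot] B=[joint,clip,node,grate,wedge] C=[crate,tube,urn]
Tick 4: prefer B, take joint from B; A=[gear,spool,ingot] B=[clip,node,grate,wedge] C=[crate,tube,urn,joint]
Tick 5: prefer A, take gear from A; A=[spool,ingot] B=[clip,node,grate,wedge] C=[crate,tube,urn,joint,gear]
Tick 6: prefer B, take clip from B; A=[spool,ingot] B=[node,grate,wedge] C=[crate,tube,urn,joint,gear,clip]
Tick 7: prefer A, take spool from A; A=[ingot] B=[node,grate,wedge] C=[crate,tube,urn,joint,gear,clip,spool]
Tick 8: prefer B, take node from B; A=[ingot] B=[grate,wedge] C=[crate,tube,urn,joint,gear,clip,spool,node]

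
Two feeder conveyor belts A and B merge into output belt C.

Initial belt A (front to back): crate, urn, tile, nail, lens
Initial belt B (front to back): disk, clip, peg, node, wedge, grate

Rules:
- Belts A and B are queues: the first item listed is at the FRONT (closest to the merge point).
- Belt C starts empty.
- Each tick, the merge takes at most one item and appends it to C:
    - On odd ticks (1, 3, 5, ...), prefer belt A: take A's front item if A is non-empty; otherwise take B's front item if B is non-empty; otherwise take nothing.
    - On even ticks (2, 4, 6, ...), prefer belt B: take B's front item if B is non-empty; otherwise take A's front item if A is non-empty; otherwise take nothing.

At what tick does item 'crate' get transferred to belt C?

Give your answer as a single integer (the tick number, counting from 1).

Answer: 1

Derivation:
Tick 1: prefer A, take crate from A; A=[urn,tile,nail,lens] B=[disk,clip,peg,node,wedge,grate] C=[crate]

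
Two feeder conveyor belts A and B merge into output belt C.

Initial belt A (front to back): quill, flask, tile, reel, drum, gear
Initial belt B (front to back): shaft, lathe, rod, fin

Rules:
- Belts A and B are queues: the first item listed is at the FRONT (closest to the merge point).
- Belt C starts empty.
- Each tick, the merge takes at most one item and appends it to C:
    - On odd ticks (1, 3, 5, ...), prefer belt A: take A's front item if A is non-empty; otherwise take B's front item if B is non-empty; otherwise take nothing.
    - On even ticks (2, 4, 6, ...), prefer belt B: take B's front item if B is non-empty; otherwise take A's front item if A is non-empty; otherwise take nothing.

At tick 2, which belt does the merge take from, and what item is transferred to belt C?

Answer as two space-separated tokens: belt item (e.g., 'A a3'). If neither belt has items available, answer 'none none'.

Answer: B shaft

Derivation:
Tick 1: prefer A, take quill from A; A=[flask,tile,reel,drum,gear] B=[shaft,lathe,rod,fin] C=[quill]
Tick 2: prefer B, take shaft from B; A=[flask,tile,reel,drum,gear] B=[lathe,rod,fin] C=[quill,shaft]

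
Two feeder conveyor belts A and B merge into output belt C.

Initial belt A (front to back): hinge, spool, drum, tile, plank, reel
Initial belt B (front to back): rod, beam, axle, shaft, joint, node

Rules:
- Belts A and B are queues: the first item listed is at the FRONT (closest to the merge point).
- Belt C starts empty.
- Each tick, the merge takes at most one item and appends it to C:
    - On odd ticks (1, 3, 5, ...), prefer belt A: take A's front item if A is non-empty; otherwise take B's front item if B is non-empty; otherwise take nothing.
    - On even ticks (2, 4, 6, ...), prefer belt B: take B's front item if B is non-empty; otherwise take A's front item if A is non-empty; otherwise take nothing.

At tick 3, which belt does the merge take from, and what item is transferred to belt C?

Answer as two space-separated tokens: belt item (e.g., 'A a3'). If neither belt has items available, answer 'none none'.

Answer: A spool

Derivation:
Tick 1: prefer A, take hinge from A; A=[spool,drum,tile,plank,reel] B=[rod,beam,axle,shaft,joint,node] C=[hinge]
Tick 2: prefer B, take rod from B; A=[spool,drum,tile,plank,reel] B=[beam,axle,shaft,joint,node] C=[hinge,rod]
Tick 3: prefer A, take spool from A; A=[drum,tile,plank,reel] B=[beam,axle,shaft,joint,node] C=[hinge,rod,spool]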